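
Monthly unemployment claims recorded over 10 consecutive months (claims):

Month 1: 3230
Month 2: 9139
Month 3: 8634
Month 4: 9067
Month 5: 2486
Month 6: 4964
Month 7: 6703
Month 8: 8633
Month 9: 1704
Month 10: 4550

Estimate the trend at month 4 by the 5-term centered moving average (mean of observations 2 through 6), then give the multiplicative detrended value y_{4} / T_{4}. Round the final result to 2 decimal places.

1.32

Trend T_4 = (9139 + 8634 + 9067 + 2486 + 4964) / 5 = 34290/5 = 6858.0000
Ratio to trend: 9067 / 6858.0000 = 1.32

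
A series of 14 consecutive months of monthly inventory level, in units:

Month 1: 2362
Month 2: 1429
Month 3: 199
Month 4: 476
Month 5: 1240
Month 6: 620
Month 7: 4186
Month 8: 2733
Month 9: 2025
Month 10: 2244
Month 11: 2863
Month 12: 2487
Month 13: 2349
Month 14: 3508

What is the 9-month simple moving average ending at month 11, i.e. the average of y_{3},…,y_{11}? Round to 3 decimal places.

1842.889

Sum of periods 3–11: 199 + 476 + 1240 + 620 + 4186 + 2733 + 2025 + 2244 + 2863 = 16586
Divide by 9: 16586 / 9 = 1842.889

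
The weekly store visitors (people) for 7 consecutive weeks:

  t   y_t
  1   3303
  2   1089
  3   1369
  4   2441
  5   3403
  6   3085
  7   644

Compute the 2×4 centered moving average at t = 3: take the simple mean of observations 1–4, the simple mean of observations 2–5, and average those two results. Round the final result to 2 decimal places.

Sum over 1–4: 3303 + 1089 + 1369 + 2441 = 8202
Sum over 2–5: 1089 + 1369 + 2441 + 3403 = 8302
CMA at t=3 = (8202 + 8302) / (2·4) = 16504 / 8 = 2063.00

2063.00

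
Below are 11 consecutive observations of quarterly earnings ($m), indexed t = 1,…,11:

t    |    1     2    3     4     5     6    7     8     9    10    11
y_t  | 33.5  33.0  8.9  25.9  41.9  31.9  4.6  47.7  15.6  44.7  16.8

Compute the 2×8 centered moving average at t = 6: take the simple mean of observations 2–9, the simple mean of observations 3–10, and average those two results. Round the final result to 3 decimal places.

26.919

Sum over 2–9: 33.0 + 8.9 + 25.9 + 41.9 + 31.9 + 4.6 + 47.7 + 15.6 = 209.5
Sum over 3–10: 8.9 + 25.9 + 41.9 + 31.9 + 4.6 + 47.7 + 15.6 + 44.7 = 221.2
CMA at t=6 = (209.5 + 221.2) / (2·8) = 430.7 / 16 = 26.919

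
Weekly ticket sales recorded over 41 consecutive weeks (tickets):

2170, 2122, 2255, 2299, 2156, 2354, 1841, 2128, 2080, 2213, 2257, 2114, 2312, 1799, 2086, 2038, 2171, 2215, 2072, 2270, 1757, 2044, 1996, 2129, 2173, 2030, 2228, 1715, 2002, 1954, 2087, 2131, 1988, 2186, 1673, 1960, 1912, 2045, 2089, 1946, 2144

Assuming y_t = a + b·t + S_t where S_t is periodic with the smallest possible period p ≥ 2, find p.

First differences y_{t+1} − y_t: -48, 133, 44, -143, 198, -513, 287, -48, 133, 44, -143, 198, -513, 287, -48, 133, …
The difference pattern repeats every 7 terms and not for any smaller step, so p = 7.

7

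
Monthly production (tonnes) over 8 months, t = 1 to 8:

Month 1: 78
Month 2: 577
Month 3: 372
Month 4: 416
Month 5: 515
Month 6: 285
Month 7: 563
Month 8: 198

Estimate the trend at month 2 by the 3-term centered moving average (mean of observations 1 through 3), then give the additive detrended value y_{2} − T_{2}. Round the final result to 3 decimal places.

234.667

Trend T_2 = (78 + 577 + 372) / 3 = 1027/3 = 342.33333
Detrended value: 577 − 342.33333 = 234.667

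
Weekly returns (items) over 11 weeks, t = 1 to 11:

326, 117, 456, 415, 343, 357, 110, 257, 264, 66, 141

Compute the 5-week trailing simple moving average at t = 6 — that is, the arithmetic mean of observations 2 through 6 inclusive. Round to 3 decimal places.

337.600

Sum of periods 2–6: 117 + 456 + 415 + 343 + 357 = 1688
Divide by 5: 1688 / 5 = 337.600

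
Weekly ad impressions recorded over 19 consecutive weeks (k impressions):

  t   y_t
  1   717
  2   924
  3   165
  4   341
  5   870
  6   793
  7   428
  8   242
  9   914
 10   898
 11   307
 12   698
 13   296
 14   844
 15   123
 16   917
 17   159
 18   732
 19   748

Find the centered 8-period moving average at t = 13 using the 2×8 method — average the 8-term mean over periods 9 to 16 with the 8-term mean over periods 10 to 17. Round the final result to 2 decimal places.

577.44

Sum over 9–16: 914 + 898 + 307 + 698 + 296 + 844 + 123 + 917 = 4997
Sum over 10–17: 898 + 307 + 698 + 296 + 844 + 123 + 917 + 159 = 4242
CMA at t=13 = (4997 + 4242) / (2·8) = 9239 / 16 = 577.44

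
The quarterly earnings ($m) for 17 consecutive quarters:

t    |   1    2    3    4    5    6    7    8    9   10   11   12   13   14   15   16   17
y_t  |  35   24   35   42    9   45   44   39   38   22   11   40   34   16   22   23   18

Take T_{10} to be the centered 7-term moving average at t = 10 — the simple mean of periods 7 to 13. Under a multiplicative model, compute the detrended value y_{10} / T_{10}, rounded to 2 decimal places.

0.68

Trend T_10 = (44 + 39 + 38 + 22 + 11 + 40 + 34) / 7 = 228/7 = 32.5714
Ratio to trend: 22 / 32.5714 = 0.68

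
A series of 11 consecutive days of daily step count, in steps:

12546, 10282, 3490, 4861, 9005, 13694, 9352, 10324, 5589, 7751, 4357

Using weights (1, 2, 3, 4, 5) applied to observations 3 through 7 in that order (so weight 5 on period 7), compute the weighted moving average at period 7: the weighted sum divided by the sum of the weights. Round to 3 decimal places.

9450.867

Weighted sum: 1·3490 + 2·4861 + 3·9005 + 4·13694 + 5·9352 = 3490 + 9722 + 27015 + 54776 + 46760 = 141763
Weight total: 1 + 2 + 3 + 4 + 5 = 15
WMA = 141763 / 15 = 9450.867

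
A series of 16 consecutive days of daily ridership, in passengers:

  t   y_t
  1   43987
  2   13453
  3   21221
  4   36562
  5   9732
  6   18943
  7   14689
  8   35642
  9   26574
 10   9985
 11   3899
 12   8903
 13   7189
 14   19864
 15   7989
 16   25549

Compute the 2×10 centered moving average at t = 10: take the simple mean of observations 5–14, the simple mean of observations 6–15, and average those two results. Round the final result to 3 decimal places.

Sum over 5–14: 9732 + 18943 + 14689 + 35642 + 26574 + 9985 + 3899 + 8903 + 7189 + 19864 = 155420
Sum over 6–15: 18943 + 14689 + 35642 + 26574 + 9985 + 3899 + 8903 + 7189 + 19864 + 7989 = 153677
CMA at t=10 = (155420 + 153677) / (2·10) = 309097 / 20 = 15454.850

15454.850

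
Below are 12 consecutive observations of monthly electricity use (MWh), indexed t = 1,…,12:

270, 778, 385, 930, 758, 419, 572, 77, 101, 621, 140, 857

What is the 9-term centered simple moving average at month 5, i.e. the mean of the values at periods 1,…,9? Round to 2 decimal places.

476.67

Sum of periods 1–9: 270 + 778 + 385 + 930 + 758 + 419 + 572 + 77 + 101 = 4290
Divide by 9: 4290 / 9 = 476.67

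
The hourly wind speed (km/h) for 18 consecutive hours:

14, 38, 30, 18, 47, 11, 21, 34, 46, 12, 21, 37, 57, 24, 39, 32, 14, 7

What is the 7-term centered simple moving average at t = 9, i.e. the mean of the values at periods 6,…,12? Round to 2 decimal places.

Sum of periods 6–12: 11 + 21 + 34 + 46 + 12 + 21 + 37 = 182
Divide by 7: 182 / 7 = 26.00

26.00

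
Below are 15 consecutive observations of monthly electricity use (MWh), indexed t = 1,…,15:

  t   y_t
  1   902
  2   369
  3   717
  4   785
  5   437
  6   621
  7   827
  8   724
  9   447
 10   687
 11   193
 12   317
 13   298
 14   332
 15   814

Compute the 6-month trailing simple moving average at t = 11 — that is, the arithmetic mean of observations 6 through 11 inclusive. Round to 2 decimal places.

583.17

Sum of periods 6–11: 621 + 827 + 724 + 447 + 687 + 193 = 3499
Divide by 6: 3499 / 6 = 583.17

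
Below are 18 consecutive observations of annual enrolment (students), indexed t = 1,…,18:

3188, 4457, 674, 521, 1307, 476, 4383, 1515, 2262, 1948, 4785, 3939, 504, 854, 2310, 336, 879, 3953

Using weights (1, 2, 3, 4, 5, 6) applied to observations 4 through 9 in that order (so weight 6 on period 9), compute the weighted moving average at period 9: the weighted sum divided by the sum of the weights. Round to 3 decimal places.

2059.143

Weighted sum: 1·521 + 2·1307 + 3·476 + 4·4383 + 5·1515 + 6·2262 = 521 + 2614 + 1428 + 17532 + 7575 + 13572 = 43242
Weight total: 1 + 2 + 3 + 4 + 5 + 6 = 21
WMA = 43242 / 21 = 2059.143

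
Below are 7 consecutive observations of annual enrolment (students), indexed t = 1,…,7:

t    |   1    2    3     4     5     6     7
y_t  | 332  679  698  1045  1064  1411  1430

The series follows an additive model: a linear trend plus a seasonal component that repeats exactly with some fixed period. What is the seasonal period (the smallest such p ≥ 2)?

2

First differences y_{t+1} − y_t: 347, 19, 347, 19, 347, 19, …
The difference pattern repeats every 2 terms and not for any smaller step, so p = 2.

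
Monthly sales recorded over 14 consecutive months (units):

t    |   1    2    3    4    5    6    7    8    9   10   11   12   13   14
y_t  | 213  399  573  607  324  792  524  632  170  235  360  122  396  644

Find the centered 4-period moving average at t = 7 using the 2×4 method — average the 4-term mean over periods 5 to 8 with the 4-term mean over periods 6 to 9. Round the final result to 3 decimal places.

Sum over 5–8: 324 + 792 + 524 + 632 = 2272
Sum over 6–9: 792 + 524 + 632 + 170 = 2118
CMA at t=7 = (2272 + 2118) / (2·4) = 4390 / 8 = 548.750

548.750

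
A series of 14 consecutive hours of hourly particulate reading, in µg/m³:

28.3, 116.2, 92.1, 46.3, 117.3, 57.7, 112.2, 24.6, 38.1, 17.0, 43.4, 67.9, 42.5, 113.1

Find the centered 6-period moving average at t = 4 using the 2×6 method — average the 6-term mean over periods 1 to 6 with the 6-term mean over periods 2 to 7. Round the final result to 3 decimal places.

Sum over 1–6: 28.3 + 116.2 + 92.1 + 46.3 + 117.3 + 57.7 = 457.9
Sum over 2–7: 116.2 + 92.1 + 46.3 + 117.3 + 57.7 + 112.2 = 541.8
CMA at t=4 = (457.9 + 541.8) / (2·6) = 999.7 / 12 = 83.308

83.308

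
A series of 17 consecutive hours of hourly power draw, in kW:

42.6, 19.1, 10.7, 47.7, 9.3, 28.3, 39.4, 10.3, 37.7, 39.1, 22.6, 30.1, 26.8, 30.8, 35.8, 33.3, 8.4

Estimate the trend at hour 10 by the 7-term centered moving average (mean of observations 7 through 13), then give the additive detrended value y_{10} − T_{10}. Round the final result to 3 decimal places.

9.671

Trend T_10 = (39.4 + 10.3 + 37.7 + 39.1 + 22.6 + 30.1 + 26.8) / 7 = 206.0/7 = 29.42857
Detrended value: 39.1 − 29.42857 = 9.671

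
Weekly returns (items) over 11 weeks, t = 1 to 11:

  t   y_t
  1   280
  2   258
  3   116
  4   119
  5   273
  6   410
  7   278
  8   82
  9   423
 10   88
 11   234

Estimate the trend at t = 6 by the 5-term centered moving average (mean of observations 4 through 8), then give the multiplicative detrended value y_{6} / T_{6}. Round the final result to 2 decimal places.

Trend T_6 = (119 + 273 + 410 + 278 + 82) / 5 = 1162/5 = 232.4000
Ratio to trend: 410 / 232.4000 = 1.76

1.76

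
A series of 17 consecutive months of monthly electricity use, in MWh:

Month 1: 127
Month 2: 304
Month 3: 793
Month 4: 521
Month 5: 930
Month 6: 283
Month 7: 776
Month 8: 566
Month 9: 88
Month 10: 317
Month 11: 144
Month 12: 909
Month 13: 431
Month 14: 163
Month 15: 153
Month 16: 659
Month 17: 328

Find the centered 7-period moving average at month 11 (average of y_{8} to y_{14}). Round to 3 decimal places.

Sum of periods 8–14: 566 + 88 + 317 + 144 + 909 + 431 + 163 = 2618
Divide by 7: 2618 / 7 = 374.000

374.000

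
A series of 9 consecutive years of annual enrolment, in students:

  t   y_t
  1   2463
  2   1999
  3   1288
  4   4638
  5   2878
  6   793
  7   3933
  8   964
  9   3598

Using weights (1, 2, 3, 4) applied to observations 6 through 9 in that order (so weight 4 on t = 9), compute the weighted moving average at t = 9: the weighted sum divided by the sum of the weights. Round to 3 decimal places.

Weighted sum: 1·793 + 2·3933 + 3·964 + 4·3598 = 793 + 7866 + 2892 + 14392 = 25943
Weight total: 1 + 2 + 3 + 4 = 10
WMA = 25943 / 10 = 2594.300

2594.300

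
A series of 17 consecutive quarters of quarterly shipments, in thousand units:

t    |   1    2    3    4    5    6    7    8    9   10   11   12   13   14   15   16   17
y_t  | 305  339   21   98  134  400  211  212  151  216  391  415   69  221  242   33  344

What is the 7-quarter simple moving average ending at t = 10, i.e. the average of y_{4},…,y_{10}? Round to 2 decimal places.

Sum of periods 4–10: 98 + 134 + 400 + 211 + 212 + 151 + 216 = 1422
Divide by 7: 1422 / 7 = 203.14

203.14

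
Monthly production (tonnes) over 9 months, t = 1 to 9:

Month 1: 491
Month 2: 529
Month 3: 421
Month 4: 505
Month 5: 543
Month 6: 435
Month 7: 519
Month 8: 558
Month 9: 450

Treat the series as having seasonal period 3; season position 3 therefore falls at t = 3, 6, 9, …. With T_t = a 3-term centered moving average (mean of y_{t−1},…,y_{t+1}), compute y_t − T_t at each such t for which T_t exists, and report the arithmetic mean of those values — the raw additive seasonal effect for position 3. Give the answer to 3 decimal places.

Season position 3 occurs at t = 3, 6 (where T_t is defined).
t=3: T_3 = 485.00000; y_3 − T_3 = 421 − 485.00000 = -64.00000
t=6: T_6 = 499.00000; y_6 − T_6 = 435 − 499.00000 = -64.00000
Mean deviation: (-64.00000 + -64.00000) / 2 = -64.000

-64.000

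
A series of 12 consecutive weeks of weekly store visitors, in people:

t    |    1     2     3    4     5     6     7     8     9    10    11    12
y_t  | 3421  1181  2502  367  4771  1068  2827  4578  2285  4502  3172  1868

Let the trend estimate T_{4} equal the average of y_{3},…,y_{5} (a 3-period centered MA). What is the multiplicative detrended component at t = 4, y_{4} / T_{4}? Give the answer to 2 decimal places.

Trend T_4 = (2502 + 367 + 4771) / 3 = 7640/3 = 2546.6667
Ratio to trend: 367 / 2546.6667 = 0.14

0.14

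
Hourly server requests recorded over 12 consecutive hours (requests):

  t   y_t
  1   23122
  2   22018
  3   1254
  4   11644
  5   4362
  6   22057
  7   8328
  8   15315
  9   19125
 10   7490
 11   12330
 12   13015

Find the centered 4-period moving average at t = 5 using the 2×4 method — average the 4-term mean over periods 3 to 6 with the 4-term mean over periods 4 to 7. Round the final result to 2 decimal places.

10713.50

Sum over 3–6: 1254 + 11644 + 4362 + 22057 = 39317
Sum over 4–7: 11644 + 4362 + 22057 + 8328 = 46391
CMA at t=5 = (39317 + 46391) / (2·4) = 85708 / 8 = 10713.50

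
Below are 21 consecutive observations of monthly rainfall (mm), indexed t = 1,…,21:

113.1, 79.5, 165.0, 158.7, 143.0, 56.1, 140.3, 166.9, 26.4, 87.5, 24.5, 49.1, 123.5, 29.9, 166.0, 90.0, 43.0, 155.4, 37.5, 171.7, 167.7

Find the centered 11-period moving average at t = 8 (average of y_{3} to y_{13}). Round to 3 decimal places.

103.727

Sum of periods 3–13: 165.0 + 158.7 + 143.0 + 56.1 + 140.3 + 166.9 + 26.4 + 87.5 + 24.5 + 49.1 + 123.5 = 1141.0
Divide by 11: 1141.0 / 11 = 103.727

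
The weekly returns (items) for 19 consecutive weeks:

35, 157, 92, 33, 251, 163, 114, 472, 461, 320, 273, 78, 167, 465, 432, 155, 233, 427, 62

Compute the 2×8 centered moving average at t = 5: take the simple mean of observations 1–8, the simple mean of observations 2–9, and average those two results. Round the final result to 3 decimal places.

Sum over 1–8: 35 + 157 + 92 + 33 + 251 + 163 + 114 + 472 = 1317
Sum over 2–9: 157 + 92 + 33 + 251 + 163 + 114 + 472 + 461 = 1743
CMA at t=5 = (1317 + 1743) / (2·8) = 3060 / 16 = 191.250

191.250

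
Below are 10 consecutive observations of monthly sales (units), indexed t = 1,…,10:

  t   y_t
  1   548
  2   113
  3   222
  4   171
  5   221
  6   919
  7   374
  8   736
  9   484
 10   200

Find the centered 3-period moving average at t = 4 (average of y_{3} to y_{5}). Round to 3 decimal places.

Sum of periods 3–5: 222 + 171 + 221 = 614
Divide by 3: 614 / 3 = 204.667

204.667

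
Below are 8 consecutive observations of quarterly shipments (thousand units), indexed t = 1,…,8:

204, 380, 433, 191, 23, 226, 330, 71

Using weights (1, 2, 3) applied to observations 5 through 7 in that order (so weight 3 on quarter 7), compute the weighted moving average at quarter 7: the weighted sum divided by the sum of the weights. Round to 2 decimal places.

244.17

Weighted sum: 1·23 + 2·226 + 3·330 = 23 + 452 + 990 = 1465
Weight total: 1 + 2 + 3 = 6
WMA = 1465 / 6 = 244.17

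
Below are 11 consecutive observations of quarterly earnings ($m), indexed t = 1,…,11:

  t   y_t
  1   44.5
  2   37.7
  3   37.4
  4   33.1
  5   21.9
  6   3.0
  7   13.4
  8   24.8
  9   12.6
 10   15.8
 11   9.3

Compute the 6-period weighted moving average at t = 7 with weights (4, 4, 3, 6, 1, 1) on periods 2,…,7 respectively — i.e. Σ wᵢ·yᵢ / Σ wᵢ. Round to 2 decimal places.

28.82

Weighted sum: 4·37.7 + 4·37.4 + 3·33.1 + 6·21.9 + 1·3.0 + 1·13.4 = 150.8 + 149.6 + 99.3 + 131.4 + 3.0 + 13.4 = 547.5
Weight total: 4 + 4 + 3 + 6 + 1 + 1 = 19
WMA = 547.5 / 19 = 28.82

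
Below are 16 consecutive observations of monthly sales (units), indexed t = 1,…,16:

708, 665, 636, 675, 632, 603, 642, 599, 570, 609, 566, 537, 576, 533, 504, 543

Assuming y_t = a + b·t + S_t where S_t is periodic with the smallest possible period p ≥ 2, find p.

First differences y_{t+1} − y_t: -43, -29, 39, -43, -29, 39, -43, -29, …
The difference pattern repeats every 3 terms and not for any smaller step, so p = 3.

3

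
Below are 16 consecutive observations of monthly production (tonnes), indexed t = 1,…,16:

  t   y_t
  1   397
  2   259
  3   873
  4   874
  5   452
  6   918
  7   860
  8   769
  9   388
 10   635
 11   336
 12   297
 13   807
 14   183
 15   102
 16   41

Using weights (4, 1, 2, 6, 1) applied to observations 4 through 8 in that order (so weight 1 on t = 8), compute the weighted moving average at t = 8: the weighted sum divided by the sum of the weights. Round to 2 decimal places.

Weighted sum: 4·874 + 1·452 + 2·918 + 6·860 + 1·769 = 3496 + 452 + 1836 + 5160 + 769 = 11713
Weight total: 4 + 1 + 2 + 6 + 1 = 14
WMA = 11713 / 14 = 836.64

836.64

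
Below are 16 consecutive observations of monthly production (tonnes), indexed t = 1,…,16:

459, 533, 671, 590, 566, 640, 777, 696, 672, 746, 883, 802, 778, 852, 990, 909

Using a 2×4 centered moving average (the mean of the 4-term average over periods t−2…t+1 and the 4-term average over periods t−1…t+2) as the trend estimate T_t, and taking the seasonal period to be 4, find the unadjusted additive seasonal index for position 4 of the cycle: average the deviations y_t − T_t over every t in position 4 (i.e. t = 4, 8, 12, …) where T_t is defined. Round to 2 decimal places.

-13.46

Season position 4 occurs at t = 4, 8, 12 (where T_t is defined).
t=4: T_4 = 603.3750; y_4 − T_4 = 590 − 603.3750 = -13.3750
t=8: T_8 = 709.5000; y_8 − T_8 = 696 − 709.5000 = -13.5000
t=12: T_12 = 815.5000; y_12 − T_12 = 802 − 815.5000 = -13.5000
Mean deviation: (-13.3750 + -13.5000 + -13.5000) / 3 = -13.46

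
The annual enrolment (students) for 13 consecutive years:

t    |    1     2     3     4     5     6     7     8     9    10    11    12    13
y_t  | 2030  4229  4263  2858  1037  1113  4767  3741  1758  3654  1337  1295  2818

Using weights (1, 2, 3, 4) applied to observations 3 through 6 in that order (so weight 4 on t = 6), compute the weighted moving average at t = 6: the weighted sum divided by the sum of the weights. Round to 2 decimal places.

1754.20

Weighted sum: 1·4263 + 2·2858 + 3·1037 + 4·1113 = 4263 + 5716 + 3111 + 4452 = 17542
Weight total: 1 + 2 + 3 + 4 = 10
WMA = 17542 / 10 = 1754.20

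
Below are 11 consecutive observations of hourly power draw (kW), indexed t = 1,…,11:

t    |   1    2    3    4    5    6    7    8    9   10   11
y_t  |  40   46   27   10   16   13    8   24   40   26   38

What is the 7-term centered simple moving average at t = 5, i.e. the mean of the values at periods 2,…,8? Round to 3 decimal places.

Sum of periods 2–8: 46 + 27 + 10 + 16 + 13 + 8 + 24 = 144
Divide by 7: 144 / 7 = 20.571

20.571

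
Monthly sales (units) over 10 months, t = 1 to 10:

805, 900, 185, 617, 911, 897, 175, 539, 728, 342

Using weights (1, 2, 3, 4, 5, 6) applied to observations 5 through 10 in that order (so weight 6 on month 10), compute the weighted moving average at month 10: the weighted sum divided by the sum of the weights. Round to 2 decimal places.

Weighted sum: 1·911 + 2·897 + 3·175 + 4·539 + 5·728 + 6·342 = 911 + 1794 + 525 + 2156 + 3640 + 2052 = 11078
Weight total: 1 + 2 + 3 + 4 + 5 + 6 = 21
WMA = 11078 / 21 = 527.52

527.52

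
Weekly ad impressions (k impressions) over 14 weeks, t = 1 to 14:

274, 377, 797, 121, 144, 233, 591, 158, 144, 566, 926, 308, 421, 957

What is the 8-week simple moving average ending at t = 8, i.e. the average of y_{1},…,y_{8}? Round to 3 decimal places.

Sum of periods 1–8: 274 + 377 + 797 + 121 + 144 + 233 + 591 + 158 = 2695
Divide by 8: 2695 / 8 = 336.875

336.875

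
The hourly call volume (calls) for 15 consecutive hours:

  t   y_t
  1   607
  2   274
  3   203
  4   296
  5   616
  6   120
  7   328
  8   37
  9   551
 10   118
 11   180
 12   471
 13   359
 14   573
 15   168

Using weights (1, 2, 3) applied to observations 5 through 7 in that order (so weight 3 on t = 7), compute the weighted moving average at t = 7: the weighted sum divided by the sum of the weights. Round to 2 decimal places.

Weighted sum: 1·616 + 2·120 + 3·328 = 616 + 240 + 984 = 1840
Weight total: 1 + 2 + 3 = 6
WMA = 1840 / 6 = 306.67

306.67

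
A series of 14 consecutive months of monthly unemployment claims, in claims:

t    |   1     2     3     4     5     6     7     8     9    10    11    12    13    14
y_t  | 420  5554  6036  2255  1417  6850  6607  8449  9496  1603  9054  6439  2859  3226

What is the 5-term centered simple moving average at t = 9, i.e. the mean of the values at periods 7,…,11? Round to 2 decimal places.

Sum of periods 7–11: 6607 + 8449 + 9496 + 1603 + 9054 = 35209
Divide by 5: 35209 / 5 = 7041.80

7041.80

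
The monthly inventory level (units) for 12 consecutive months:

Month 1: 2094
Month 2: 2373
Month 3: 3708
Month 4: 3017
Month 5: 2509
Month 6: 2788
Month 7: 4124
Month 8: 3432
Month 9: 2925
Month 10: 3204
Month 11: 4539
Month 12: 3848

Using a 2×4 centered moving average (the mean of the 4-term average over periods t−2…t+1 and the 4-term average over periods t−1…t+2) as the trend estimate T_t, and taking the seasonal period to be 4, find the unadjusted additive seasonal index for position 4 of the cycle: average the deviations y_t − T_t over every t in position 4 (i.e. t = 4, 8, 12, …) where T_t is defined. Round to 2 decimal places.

63.06

Season position 4 occurs at t = 4, 8 (where T_t is defined).
t=4: T_4 = 2953.6250; y_4 − T_4 = 3017 − 2953.6250 = 63.3750
t=8: T_8 = 3369.2500; y_8 − T_8 = 3432 − 3369.2500 = 62.7500
Mean deviation: (63.3750 + 62.7500) / 2 = 63.06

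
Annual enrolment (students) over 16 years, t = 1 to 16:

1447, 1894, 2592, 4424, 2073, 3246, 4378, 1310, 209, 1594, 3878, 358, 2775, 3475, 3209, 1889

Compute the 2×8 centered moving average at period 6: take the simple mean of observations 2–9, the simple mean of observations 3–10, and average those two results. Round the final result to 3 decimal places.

2497.000

Sum over 2–9: 1894 + 2592 + 4424 + 2073 + 3246 + 4378 + 1310 + 209 = 20126
Sum over 3–10: 2592 + 4424 + 2073 + 3246 + 4378 + 1310 + 209 + 1594 = 19826
CMA at t=6 = (20126 + 19826) / (2·8) = 39952 / 16 = 2497.000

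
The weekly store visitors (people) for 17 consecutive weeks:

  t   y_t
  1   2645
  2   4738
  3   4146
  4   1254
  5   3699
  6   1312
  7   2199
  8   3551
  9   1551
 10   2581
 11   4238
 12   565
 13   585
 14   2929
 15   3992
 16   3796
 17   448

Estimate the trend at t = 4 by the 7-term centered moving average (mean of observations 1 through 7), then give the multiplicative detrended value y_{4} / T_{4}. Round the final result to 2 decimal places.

0.44

Trend T_4 = (2645 + 4738 + 4146 + 1254 + 3699 + 1312 + 2199) / 7 = 19993/7 = 2856.1429
Ratio to trend: 1254 / 2856.1429 = 0.44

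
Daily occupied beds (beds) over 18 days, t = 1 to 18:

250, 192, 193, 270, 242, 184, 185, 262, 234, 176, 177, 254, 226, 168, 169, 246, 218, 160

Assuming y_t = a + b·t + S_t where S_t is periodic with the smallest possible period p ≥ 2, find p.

First differences y_{t+1} − y_t: -58, 1, 77, -28, -58, 1, 77, -28, -58, 1, …
The difference pattern repeats every 4 terms and not for any smaller step, so p = 4.

4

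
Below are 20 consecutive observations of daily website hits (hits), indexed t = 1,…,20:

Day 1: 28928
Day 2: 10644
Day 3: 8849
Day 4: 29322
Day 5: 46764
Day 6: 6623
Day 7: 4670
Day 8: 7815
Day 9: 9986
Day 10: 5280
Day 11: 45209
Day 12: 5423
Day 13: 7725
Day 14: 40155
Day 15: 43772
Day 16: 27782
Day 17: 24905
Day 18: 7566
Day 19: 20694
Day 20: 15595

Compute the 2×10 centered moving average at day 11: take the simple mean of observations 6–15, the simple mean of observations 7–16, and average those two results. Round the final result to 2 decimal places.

18723.75

Sum over 6–15: 6623 + 4670 + 7815 + 9986 + 5280 + 45209 + 5423 + 7725 + 40155 + 43772 = 176658
Sum over 7–16: 4670 + 7815 + 9986 + 5280 + 45209 + 5423 + 7725 + 40155 + 43772 + 27782 = 197817
CMA at t=11 = (176658 + 197817) / (2·10) = 374475 / 20 = 18723.75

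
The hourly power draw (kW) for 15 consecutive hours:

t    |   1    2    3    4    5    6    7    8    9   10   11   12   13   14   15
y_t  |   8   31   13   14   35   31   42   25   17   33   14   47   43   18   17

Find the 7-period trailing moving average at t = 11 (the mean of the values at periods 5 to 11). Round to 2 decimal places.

28.14

Sum of periods 5–11: 35 + 31 + 42 + 25 + 17 + 33 + 14 = 197
Divide by 7: 197 / 7 = 28.14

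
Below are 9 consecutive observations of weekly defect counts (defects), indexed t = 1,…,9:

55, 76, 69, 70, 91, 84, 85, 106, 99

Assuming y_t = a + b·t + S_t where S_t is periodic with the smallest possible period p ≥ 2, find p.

First differences y_{t+1} − y_t: 21, -7, 1, 21, -7, 1, 21, -7, …
The difference pattern repeats every 3 terms and not for any smaller step, so p = 3.

3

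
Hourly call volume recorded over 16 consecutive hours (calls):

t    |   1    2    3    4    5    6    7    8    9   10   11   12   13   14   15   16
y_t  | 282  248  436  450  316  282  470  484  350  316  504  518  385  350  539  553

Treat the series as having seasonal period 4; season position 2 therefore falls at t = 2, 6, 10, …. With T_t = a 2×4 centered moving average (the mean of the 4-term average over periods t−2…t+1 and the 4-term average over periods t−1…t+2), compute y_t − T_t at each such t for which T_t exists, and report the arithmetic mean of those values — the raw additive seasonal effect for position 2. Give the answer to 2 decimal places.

Season position 2 occurs at t = 6, 10, 14 (where T_t is defined).
t=6: T_6 = 383.7500; y_6 − T_6 = 282 − 383.7500 = -101.7500
t=10: T_10 = 417.7500; y_10 − T_10 = 316 − 417.7500 = -101.7500
t=14: T_14 = 452.3750; y_14 − T_14 = 350 − 452.3750 = -102.3750
Mean deviation: (-101.7500 + -101.7500 + -102.3750) / 3 = -101.96

-101.96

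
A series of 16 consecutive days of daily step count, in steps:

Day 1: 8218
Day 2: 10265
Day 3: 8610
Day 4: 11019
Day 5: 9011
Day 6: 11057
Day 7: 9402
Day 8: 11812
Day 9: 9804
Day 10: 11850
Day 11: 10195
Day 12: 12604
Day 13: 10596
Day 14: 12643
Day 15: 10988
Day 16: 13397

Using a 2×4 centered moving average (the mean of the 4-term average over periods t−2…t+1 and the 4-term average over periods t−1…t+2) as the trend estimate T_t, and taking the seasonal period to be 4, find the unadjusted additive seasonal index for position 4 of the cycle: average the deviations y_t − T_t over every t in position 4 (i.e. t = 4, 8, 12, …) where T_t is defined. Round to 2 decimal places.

Season position 4 occurs at t = 4, 8, 12 (where T_t is defined).
t=4: T_4 = 9825.2500; y_4 − T_4 = 11019 − 9825.2500 = 1193.7500
t=8: T_8 = 10617.8750; y_8 − T_8 = 11812 − 10617.8750 = 1194.1250
t=12: T_12 = 11410.3750; y_12 − T_12 = 12604 − 11410.3750 = 1193.6250
Mean deviation: (1193.7500 + 1194.1250 + 1193.6250) / 3 = 1193.83

1193.83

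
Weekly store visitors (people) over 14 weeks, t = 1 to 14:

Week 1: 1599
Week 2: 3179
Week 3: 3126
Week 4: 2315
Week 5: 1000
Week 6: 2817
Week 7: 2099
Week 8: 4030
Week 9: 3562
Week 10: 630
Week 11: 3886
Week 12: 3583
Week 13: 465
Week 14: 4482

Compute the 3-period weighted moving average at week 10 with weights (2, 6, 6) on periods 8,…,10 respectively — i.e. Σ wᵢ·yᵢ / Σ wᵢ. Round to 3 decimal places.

Weighted sum: 2·4030 + 6·3562 + 6·630 = 8060 + 21372 + 3780 = 33212
Weight total: 2 + 6 + 6 = 14
WMA = 33212 / 14 = 2372.286

2372.286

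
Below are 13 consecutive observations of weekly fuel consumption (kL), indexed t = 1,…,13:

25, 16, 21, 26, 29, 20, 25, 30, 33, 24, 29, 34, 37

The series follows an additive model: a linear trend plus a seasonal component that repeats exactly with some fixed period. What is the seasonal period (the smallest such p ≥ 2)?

First differences y_{t+1} − y_t: -9, 5, 5, 3, -9, 5, 5, 3, -9, 5, …
The difference pattern repeats every 4 terms and not for any smaller step, so p = 4.

4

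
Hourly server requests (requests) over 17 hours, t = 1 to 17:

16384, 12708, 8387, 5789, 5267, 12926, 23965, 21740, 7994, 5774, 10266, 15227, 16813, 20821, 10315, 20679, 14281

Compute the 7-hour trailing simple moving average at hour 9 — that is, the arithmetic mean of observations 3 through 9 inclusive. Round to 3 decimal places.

Sum of periods 3–9: 8387 + 5789 + 5267 + 12926 + 23965 + 21740 + 7994 = 86068
Divide by 7: 86068 / 7 = 12295.429

12295.429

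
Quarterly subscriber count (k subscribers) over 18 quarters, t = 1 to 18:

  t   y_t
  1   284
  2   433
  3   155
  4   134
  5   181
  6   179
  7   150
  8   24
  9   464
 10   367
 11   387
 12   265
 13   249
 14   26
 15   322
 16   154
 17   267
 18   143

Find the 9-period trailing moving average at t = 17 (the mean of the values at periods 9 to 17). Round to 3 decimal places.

277.889

Sum of periods 9–17: 464 + 367 + 387 + 265 + 249 + 26 + 322 + 154 + 267 = 2501
Divide by 9: 2501 / 9 = 277.889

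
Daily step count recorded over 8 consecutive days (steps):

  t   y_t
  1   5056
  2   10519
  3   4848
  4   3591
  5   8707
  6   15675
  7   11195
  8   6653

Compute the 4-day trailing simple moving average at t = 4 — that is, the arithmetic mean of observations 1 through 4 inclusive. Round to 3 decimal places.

Sum of periods 1–4: 5056 + 10519 + 4848 + 3591 = 24014
Divide by 4: 24014 / 4 = 6003.500

6003.500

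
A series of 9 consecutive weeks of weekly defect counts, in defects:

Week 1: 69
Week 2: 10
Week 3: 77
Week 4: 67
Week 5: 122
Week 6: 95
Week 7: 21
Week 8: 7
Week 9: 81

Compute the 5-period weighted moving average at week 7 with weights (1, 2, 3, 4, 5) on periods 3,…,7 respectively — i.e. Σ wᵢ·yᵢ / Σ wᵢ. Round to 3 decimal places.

Weighted sum: 1·77 + 2·67 + 3·122 + 4·95 + 5·21 = 77 + 134 + 366 + 380 + 105 = 1062
Weight total: 1 + 2 + 3 + 4 + 5 = 15
WMA = 1062 / 15 = 70.800

70.800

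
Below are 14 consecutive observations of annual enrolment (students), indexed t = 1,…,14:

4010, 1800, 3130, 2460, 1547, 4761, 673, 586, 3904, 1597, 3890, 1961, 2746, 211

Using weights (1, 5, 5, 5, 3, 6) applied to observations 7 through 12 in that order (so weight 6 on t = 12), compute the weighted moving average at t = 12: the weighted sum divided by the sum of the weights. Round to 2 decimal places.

2181.76

Weighted sum: 1·673 + 5·586 + 5·3904 + 5·1597 + 3·3890 + 6·1961 = 673 + 2930 + 19520 + 7985 + 11670 + 11766 = 54544
Weight total: 1 + 5 + 5 + 5 + 3 + 6 = 25
WMA = 54544 / 25 = 2181.76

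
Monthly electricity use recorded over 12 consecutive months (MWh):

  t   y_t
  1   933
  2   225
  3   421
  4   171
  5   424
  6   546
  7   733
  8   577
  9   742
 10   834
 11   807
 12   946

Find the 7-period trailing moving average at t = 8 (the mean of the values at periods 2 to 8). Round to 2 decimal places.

Sum of periods 2–8: 225 + 421 + 171 + 424 + 546 + 733 + 577 = 3097
Divide by 7: 3097 / 7 = 442.43

442.43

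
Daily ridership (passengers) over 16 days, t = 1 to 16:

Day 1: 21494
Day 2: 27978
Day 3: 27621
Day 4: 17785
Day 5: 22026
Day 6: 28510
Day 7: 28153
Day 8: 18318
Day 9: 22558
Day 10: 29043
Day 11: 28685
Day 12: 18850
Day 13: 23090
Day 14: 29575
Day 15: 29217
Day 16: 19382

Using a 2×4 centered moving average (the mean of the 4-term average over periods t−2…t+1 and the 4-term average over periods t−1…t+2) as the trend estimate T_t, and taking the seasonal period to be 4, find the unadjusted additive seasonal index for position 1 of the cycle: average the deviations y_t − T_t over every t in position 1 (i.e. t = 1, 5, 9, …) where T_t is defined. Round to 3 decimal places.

-2026.333

Season position 1 occurs at t = 5, 9, 13 (where T_t is defined).
t=5: T_5 = 24052.00000; y_5 − T_5 = 22026 − 24052.00000 = -2026.00000
t=9: T_9 = 24584.50000; y_9 − T_9 = 22558 − 24584.50000 = -2026.50000
t=13: T_13 = 25116.50000; y_13 − T_13 = 23090 − 25116.50000 = -2026.50000
Mean deviation: (-2026.00000 + -2026.50000 + -2026.50000) / 3 = -2026.333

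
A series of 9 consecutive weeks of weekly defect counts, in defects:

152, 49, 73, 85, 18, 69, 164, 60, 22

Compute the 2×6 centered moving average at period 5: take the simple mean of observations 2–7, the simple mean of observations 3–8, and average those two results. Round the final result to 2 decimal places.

77.25

Sum over 2–7: 49 + 73 + 85 + 18 + 69 + 164 = 458
Sum over 3–8: 73 + 85 + 18 + 69 + 164 + 60 = 469
CMA at t=5 = (458 + 469) / (2·6) = 927 / 12 = 77.25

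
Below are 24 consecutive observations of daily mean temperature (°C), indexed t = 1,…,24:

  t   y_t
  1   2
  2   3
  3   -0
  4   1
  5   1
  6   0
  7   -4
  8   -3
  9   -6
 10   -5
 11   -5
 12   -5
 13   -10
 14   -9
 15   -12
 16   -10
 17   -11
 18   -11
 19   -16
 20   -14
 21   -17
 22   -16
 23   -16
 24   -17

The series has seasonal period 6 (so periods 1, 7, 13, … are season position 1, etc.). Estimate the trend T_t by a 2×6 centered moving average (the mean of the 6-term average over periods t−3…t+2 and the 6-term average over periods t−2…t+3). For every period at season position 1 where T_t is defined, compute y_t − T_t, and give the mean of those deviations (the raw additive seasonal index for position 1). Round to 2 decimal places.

-1.97

Season position 1 occurs at t = 7, 13, 19 (where T_t is defined).
t=7: T_7 = -2.3333; y_7 − T_7 = -4 − -2.3333 = -1.6667
t=13: T_13 = -8.0833; y_13 − T_13 = -10 − -8.0833 = -1.9167
t=19: T_19 = -13.6667; y_19 − T_19 = -16 − -13.6667 = -2.3333
Mean deviation: (-1.6667 + -1.9167 + -2.3333) / 3 = -1.97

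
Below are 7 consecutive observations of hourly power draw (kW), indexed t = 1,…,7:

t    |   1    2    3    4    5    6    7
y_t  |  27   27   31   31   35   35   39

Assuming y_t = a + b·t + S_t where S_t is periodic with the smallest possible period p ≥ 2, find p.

2

First differences y_{t+1} − y_t: 0, 4, 0, 4, 0, 4, …
The difference pattern repeats every 2 terms and not for any smaller step, so p = 2.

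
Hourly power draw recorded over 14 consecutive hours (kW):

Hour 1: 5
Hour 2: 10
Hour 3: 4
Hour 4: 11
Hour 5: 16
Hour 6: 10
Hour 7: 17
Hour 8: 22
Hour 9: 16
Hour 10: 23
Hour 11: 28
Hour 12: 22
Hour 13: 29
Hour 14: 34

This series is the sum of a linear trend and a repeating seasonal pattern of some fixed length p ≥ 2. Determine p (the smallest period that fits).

First differences y_{t+1} − y_t: 5, -6, 7, 5, -6, 7, 5, -6, …
The difference pattern repeats every 3 terms and not for any smaller step, so p = 3.

3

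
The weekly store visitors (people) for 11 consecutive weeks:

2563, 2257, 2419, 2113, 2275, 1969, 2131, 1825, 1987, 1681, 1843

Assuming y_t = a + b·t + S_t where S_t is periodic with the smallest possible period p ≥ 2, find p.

First differences y_{t+1} − y_t: -306, 162, -306, 162, -306, 162, …
The difference pattern repeats every 2 terms and not for any smaller step, so p = 2.

2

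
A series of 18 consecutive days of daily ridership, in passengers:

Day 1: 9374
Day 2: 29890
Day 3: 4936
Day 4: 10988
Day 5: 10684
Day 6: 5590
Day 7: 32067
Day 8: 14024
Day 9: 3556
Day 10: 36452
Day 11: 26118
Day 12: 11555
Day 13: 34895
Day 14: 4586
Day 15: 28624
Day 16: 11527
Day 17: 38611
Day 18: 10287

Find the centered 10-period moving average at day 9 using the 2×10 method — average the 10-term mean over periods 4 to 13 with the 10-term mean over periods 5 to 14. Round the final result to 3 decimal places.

18272.800

Sum over 4–13: 10988 + 10684 + 5590 + 32067 + 14024 + 3556 + 36452 + 26118 + 11555 + 34895 = 185929
Sum over 5–14: 10684 + 5590 + 32067 + 14024 + 3556 + 36452 + 26118 + 11555 + 34895 + 4586 = 179527
CMA at t=9 = (185929 + 179527) / (2·10) = 365456 / 20 = 18272.800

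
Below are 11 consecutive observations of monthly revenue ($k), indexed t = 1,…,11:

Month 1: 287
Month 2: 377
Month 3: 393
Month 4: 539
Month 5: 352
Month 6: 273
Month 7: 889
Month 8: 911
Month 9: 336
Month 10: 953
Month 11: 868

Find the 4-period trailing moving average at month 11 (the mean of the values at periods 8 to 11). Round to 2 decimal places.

Sum of periods 8–11: 911 + 336 + 953 + 868 = 3068
Divide by 4: 3068 / 4 = 767.00

767.00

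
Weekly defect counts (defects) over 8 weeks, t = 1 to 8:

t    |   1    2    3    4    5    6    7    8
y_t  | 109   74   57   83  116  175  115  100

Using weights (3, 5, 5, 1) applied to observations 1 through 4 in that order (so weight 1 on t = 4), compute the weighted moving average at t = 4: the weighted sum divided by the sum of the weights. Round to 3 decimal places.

76.071

Weighted sum: 3·109 + 5·74 + 5·57 + 1·83 = 327 + 370 + 285 + 83 = 1065
Weight total: 3 + 5 + 5 + 1 = 14
WMA = 1065 / 14 = 76.071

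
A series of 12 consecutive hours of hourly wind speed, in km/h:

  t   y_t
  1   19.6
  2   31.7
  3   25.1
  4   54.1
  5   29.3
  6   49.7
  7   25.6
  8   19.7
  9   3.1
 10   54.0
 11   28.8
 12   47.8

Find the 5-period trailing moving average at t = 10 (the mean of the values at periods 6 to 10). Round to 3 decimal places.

30.420

Sum of periods 6–10: 49.7 + 25.6 + 19.7 + 3.1 + 54.0 = 152.1
Divide by 5: 152.1 / 5 = 30.420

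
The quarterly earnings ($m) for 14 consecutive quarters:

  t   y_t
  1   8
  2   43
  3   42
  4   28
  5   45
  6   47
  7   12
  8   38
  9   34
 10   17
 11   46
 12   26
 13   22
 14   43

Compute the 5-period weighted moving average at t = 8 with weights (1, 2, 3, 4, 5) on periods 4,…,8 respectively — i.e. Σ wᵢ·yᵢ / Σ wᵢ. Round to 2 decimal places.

33.13

Weighted sum: 1·28 + 2·45 + 3·47 + 4·12 + 5·38 = 28 + 90 + 141 + 48 + 190 = 497
Weight total: 1 + 2 + 3 + 4 + 5 = 15
WMA = 497 / 15 = 33.13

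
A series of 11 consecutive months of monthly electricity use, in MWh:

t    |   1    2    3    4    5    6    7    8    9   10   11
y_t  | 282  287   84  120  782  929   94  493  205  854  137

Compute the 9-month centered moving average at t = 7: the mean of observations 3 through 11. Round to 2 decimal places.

Sum of periods 3–11: 84 + 120 + 782 + 929 + 94 + 493 + 205 + 854 + 137 = 3698
Divide by 9: 3698 / 9 = 410.89

410.89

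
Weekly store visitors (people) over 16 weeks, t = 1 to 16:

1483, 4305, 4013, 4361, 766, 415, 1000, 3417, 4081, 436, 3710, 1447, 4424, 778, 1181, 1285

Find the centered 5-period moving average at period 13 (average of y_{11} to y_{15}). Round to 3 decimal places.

2308.000

Sum of periods 11–15: 3710 + 1447 + 4424 + 778 + 1181 = 11540
Divide by 5: 11540 / 5 = 2308.000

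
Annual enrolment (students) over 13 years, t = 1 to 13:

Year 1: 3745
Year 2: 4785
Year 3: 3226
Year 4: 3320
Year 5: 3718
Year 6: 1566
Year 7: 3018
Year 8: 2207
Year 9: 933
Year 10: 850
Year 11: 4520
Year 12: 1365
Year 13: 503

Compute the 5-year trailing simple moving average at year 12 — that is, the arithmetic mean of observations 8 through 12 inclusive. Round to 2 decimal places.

Sum of periods 8–12: 2207 + 933 + 850 + 4520 + 1365 = 9875
Divide by 5: 9875 / 5 = 1975.00

1975.00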